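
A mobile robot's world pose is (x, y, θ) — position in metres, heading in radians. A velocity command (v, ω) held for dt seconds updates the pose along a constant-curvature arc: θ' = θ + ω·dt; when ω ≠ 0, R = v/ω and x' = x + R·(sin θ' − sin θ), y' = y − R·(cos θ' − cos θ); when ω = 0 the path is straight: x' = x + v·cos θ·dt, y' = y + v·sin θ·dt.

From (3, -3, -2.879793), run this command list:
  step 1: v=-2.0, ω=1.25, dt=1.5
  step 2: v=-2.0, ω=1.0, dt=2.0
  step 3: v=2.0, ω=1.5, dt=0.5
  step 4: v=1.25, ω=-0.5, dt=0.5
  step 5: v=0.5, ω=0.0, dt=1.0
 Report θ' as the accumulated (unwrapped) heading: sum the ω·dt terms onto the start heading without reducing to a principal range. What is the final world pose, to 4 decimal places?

step 1: θ'=-1.0048 (R=-1.6000) → pose (3.9364, -0.5965, -1.0048)
step 2: θ'=0.9952 (R=-2.0000) → pose (0.5705, -0.5804, 0.9952)
step 3: θ'=1.7452 (R=1.3333) → pose (0.7651, 0.3768, 1.7452)
step 4: θ'=1.4952 (R=-2.5000) → pose (0.7343, 0.9994, 1.4952)
step 5: θ'=1.4952 (straight) → pose (0.7721, 1.4980, 1.4952)

(0.7721, 1.4980, 1.4952)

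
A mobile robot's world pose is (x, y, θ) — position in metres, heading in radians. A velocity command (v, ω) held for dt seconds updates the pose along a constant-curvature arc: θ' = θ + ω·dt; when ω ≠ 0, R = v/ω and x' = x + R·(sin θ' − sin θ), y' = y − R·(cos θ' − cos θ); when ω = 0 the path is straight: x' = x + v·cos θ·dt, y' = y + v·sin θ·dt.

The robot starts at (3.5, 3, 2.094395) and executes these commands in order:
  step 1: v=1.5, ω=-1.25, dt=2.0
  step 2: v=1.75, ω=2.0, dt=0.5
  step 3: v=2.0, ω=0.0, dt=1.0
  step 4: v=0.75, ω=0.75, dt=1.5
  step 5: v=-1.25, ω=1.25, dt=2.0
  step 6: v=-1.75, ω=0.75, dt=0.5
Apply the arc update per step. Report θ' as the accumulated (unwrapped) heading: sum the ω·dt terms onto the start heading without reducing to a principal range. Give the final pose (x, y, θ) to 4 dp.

step 1: θ'=-0.4056 (R=-1.2000) → pose (5.0127, 4.7026, -0.4056)
step 2: θ'=0.5944 (R=0.8750) → pose (5.8480, 4.7817, 0.5944)
step 3: θ'=0.5944 (straight) → pose (7.5050, 5.9017, 0.5944)
step 4: θ'=1.7194 (R=1.0000) → pose (7.9339, 6.8783, 1.7194)
step 5: θ'=4.2194 (R=-1.0000) → pose (9.8038, 6.5531, 4.2194)
step 6: θ'=4.5944 (R=-2.3333) → pose (10.0655, 7.3827, 4.5944)

(10.0655, 7.3827, 4.5944)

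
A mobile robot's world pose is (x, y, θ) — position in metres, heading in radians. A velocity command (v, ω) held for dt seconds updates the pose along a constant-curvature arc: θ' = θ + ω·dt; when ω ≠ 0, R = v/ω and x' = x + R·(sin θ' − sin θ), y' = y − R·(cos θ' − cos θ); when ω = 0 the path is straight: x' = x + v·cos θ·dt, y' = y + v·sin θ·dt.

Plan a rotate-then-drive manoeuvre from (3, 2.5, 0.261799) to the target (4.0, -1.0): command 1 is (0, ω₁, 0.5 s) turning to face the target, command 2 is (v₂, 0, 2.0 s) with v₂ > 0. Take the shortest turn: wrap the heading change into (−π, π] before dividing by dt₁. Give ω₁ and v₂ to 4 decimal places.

heading to target = atan2(-1−2.5, 4−3) = -1.2925
Δθ = wrap(-1.2925 − 0.2618) = -1.5543; ω₁ = Δθ/dt₁ = -3.1086
distance = √((4−3)² + (-1−2.5)²) = 3.6401; v₂ = distance/dt₂ = 1.8200

ω₁ = -3.1086, v₂ = 1.8200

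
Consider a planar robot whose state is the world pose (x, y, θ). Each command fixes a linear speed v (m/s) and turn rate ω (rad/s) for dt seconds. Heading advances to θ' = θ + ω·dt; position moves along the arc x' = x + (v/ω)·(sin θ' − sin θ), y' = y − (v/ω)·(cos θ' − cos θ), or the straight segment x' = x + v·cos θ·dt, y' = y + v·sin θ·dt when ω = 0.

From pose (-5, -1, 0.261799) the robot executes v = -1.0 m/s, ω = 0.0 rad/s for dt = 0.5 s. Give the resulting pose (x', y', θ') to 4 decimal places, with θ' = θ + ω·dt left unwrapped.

θ' = 0.2618 + 0.0·0.5 = 0.2618
ω = 0 → straight: x' = -5 + -1.0·cos(0.2618)·0.5 = -5.4830
y' = -1 + -1.0·sin(0.2618)·0.5 = -1.1294

(-5.4830, -1.1294, 0.2618)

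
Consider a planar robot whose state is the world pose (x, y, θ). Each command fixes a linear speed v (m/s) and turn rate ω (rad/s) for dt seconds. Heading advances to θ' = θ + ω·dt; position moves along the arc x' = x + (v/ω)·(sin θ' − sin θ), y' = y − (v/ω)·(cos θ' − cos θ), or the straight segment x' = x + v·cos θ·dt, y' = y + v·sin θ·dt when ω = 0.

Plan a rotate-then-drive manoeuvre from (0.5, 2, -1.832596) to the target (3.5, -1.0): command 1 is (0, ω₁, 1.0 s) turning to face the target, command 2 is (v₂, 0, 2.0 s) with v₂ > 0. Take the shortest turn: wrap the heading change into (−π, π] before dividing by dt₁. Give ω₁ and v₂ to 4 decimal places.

ω₁ = 1.0472, v₂ = 2.1213

heading to target = atan2(-1−2, 3.5−0.5) = -0.7854
Δθ = wrap(-0.7854 − -1.8326) = 1.0472; ω₁ = Δθ/dt₁ = 1.0472
distance = √((3.5−0.5)² + (-1−2)²) = 4.2426; v₂ = distance/dt₂ = 2.1213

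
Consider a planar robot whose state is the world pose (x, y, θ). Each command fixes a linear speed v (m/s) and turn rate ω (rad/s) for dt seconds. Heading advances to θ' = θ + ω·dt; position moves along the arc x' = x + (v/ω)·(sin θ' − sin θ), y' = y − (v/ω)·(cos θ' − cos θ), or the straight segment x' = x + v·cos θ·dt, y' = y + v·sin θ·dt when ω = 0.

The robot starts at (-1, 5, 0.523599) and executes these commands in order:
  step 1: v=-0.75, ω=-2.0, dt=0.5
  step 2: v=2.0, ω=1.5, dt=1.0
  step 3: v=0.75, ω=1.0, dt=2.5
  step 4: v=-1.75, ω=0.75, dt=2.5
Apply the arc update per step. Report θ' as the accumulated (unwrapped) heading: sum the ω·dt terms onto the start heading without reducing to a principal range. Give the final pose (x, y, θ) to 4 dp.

(0.4059, 10.2124, 5.3986)

step 1: θ'=-0.4764 (R=0.3750) → pose (-1.3595, 4.9915, -0.4764)
step 2: θ'=1.0236 (R=1.3333) → pose (0.3906, 5.4827, 1.0236)
step 3: θ'=3.5236 (R=0.7500) → pose (-0.5295, 6.5688, 3.5236)
step 4: θ'=5.3986 (R=-2.3333) → pose (0.4059, 10.2124, 5.3986)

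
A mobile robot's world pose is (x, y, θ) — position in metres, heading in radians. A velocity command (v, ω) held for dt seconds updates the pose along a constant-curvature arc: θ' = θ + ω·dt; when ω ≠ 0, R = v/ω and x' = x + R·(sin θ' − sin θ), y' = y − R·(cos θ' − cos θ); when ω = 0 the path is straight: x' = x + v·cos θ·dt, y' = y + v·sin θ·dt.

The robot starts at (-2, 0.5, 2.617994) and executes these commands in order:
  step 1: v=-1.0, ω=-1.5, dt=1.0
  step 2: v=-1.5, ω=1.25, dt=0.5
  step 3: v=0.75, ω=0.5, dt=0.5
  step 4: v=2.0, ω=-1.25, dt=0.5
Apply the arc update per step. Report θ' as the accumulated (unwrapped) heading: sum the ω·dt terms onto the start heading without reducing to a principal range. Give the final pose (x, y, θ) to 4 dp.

(-2.0543, 0.2359, 1.3680)

step 1: θ'=1.1180 (R=0.6667) → pose (-1.7339, -0.3690, 1.1180)
step 2: θ'=1.7430 (R=-1.2000) → pose (-1.8370, -1.0996, 1.7430)
step 3: θ'=1.9930 (R=1.5000) → pose (-1.9466, -0.7420, 1.9930)
step 4: θ'=1.3680 (R=-1.6000) → pose (-2.0543, 0.2359, 1.3680)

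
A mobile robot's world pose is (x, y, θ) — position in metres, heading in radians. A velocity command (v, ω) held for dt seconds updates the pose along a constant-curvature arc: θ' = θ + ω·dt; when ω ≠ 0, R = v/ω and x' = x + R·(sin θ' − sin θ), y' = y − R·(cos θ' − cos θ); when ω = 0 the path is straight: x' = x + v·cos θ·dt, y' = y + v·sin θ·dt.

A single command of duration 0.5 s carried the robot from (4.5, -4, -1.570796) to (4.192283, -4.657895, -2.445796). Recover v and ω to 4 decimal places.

v = 1.5000, ω = -1.7500

Δθ = -2.445796 − -1.570796 = -0.875000
ω = Δθ/dt = -0.875000/0.5 = -1.7500
R = −Δy/(cos θ' − cos θ) = -0.8571
v = R·ω = -0.8571·-1.7500 = 1.5000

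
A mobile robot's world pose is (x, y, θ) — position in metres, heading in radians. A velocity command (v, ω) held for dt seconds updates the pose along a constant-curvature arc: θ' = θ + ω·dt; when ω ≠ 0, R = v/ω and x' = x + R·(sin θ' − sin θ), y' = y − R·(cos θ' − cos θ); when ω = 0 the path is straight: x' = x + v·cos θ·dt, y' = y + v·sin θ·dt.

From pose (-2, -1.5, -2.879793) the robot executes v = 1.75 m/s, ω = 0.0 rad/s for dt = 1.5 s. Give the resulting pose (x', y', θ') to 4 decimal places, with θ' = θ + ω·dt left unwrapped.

θ' = -2.8798 + 0.0·1.5 = -2.8798
ω = 0 → straight: x' = -2 + 1.75·cos(-2.8798)·1.5 = -4.5356
y' = -1.5 + 1.75·sin(-2.8798)·1.5 = -2.1794

(-4.5356, -2.1794, -2.8798)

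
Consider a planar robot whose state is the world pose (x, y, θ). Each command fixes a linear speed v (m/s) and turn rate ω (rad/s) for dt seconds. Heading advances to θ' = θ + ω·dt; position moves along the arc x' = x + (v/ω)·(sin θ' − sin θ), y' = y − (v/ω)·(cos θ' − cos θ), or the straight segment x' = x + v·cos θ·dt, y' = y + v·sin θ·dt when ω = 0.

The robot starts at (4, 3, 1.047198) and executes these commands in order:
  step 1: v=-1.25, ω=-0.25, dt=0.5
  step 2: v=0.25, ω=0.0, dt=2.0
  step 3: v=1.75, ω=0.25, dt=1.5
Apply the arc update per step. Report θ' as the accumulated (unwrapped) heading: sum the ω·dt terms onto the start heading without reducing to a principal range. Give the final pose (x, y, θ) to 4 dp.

step 1: θ'=0.9222 (R=5.0000) → pose (3.6545, 2.4796, 0.9222)
step 2: θ'=0.9222 (straight) → pose (3.9566, 2.8781, 0.9222)
step 3: θ'=1.2972 (R=7.0000) → pose (5.1177, 5.2152, 1.2972)

(5.1177, 5.2152, 1.2972)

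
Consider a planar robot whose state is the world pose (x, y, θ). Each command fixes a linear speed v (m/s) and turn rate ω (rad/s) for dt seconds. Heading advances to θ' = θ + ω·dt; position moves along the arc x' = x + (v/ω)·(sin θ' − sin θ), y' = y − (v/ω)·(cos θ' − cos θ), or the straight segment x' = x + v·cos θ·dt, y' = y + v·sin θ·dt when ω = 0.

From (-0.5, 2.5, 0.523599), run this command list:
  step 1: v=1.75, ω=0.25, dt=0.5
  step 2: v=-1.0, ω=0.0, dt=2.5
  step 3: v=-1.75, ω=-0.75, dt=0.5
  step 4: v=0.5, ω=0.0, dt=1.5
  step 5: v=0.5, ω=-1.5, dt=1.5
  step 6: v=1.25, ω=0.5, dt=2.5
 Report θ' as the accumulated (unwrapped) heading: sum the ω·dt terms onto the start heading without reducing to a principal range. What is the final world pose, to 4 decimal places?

(-0.7877, -2.0187, -0.7264)

step 1: θ'=0.6486 (R=7.0000) → pose (0.2285, 2.9837, 0.6486)
step 2: θ'=0.6486 (straight) → pose (-1.7638, 1.4735, 0.6486)
step 3: θ'=0.2736 (R=2.3333) → pose (-2.5429, 1.0864, 0.2736)
step 4: θ'=0.2736 (straight) → pose (-1.8208, 1.2891, 0.2736)
step 5: θ'=-1.9764 (R=-0.3333) → pose (-1.4244, 0.8366, -1.9764)
step 6: θ'=-0.7264 (R=2.5000) → pose (-0.7877, -2.0187, -0.7264)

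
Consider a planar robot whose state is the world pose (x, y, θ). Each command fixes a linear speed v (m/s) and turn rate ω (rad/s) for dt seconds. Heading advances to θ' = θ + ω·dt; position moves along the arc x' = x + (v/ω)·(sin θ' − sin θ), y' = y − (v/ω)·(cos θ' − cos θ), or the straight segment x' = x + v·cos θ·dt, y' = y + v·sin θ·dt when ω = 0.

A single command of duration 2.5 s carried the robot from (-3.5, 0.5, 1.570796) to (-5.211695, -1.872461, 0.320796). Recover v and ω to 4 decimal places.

v = -1.2500, ω = -0.5000

Δθ = 0.320796 − 1.570796 = -1.250000
ω = Δθ/dt = -1.250000/2.5 = -0.5000
R = −Δy/(cos θ' − cos θ) = 2.5000
v = R·ω = 2.5000·-0.5000 = -1.2500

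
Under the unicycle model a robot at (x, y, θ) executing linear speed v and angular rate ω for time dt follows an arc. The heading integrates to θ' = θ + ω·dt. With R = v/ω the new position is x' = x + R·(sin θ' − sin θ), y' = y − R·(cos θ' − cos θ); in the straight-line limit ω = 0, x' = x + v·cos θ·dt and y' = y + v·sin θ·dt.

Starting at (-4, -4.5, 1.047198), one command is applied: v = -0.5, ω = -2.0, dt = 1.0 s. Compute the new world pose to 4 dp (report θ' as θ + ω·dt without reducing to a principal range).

(-4.4203, -4.5199, -0.9528)

θ' = 1.0472 + -2.0·1.0 = -0.9528
R = v/ω = -0.5/-2.0 = 0.2500
x' = -4 + 0.2500·(sin -0.9528 − sin 1.0472) = -4.4203
y' = -4.5 − 0.2500·(cos -0.9528 − cos 1.0472) = -4.5199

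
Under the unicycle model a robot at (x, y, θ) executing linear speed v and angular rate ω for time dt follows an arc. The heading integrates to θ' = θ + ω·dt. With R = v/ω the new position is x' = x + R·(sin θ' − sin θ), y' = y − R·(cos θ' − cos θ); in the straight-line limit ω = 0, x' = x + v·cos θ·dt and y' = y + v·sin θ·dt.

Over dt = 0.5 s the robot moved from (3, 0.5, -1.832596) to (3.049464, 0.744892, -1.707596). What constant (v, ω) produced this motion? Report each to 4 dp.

Δθ = -1.707596 − -1.832596 = 0.125000
ω = Δθ/dt = 0.125000/0.5 = 0.2500
R = −Δy/(cos θ' − cos θ) = -2.0000
v = R·ω = -2.0000·0.2500 = -0.5000

v = -0.5000, ω = 0.2500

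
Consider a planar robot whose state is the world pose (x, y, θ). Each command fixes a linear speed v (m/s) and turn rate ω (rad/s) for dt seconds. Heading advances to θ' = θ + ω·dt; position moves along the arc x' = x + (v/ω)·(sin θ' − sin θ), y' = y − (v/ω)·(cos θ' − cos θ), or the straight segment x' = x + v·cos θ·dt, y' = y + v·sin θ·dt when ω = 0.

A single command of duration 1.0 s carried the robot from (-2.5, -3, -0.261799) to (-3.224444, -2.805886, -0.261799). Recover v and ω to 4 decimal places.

Δθ = -0.261799 − -0.261799 = 0.000000
ω = Δθ/dt = 0.000000/1.0 = 0.0000
ω = 0 → v = (Δx·cos θ + Δy·sin θ)/dt = -0.7500

v = -0.7500, ω = 0.0000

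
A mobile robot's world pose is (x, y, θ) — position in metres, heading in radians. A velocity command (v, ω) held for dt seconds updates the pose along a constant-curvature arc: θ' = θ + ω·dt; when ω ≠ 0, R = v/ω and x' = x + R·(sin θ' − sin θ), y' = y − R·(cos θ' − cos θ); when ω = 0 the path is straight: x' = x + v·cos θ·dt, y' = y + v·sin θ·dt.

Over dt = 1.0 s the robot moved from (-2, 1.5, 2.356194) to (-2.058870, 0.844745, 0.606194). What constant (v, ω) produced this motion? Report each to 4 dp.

v = -0.7500, ω = -1.7500

Δθ = 0.606194 − 2.356194 = -1.750000
ω = Δθ/dt = -1.750000/1.0 = -1.7500
R = −Δy/(cos θ' − cos θ) = 0.4286
v = R·ω = 0.4286·-1.7500 = -0.7500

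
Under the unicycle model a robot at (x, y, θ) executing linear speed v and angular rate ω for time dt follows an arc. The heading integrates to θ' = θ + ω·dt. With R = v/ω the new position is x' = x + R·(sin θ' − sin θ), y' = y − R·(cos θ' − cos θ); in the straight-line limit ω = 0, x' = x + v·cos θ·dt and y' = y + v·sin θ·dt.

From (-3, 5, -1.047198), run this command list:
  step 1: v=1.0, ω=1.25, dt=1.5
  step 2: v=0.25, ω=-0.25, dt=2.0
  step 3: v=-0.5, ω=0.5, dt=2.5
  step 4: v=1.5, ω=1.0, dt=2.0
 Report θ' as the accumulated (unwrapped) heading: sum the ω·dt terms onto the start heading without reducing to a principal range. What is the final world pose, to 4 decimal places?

(-4.1153, 5.5243, 3.5778)

step 1: θ'=0.8278 (R=0.8000) → pose (-1.7180, 4.8588, 0.8278)
step 2: θ'=0.3278 (R=-1.0000) → pose (-1.3035, 5.1291, 0.3278)
step 3: θ'=1.5778 (R=-1.0000) → pose (-1.9816, 4.1753, 1.5778)
step 4: θ'=3.5778 (R=1.5000) → pose (-4.1153, 5.5243, 3.5778)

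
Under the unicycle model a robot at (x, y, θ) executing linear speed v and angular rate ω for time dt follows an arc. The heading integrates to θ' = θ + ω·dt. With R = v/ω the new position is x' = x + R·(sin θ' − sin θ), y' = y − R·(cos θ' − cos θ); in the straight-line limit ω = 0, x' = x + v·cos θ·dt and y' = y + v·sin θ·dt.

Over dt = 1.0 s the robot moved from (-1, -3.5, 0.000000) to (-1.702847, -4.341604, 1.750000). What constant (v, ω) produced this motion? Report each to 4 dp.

Δθ = 1.750000 − 0.000000 = 1.750000
ω = Δθ/dt = 1.750000/1.0 = 1.7500
R = −Δy/(cos θ' − cos θ) = -0.7143
v = R·ω = -0.7143·1.7500 = -1.2500

v = -1.2500, ω = 1.7500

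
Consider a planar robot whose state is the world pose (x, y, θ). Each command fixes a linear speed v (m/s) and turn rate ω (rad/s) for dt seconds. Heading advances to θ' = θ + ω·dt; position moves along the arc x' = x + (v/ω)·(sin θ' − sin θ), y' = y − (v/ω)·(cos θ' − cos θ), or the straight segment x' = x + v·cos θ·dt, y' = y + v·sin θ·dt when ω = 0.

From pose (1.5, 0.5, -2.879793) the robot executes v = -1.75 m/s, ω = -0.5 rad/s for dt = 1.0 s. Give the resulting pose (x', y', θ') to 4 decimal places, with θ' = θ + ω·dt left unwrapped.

θ' = -2.8798 + -0.5·1.0 = -3.3798
R = v/ω = -1.75/-0.5 = 3.5000
x' = 1.5 + 3.5000·(sin -3.3798 − sin -2.8798) = 3.2317
y' = 0.5 − 3.5000·(cos -3.3798 − cos -2.8798) = 0.5204

(3.2317, 0.5204, -3.3798)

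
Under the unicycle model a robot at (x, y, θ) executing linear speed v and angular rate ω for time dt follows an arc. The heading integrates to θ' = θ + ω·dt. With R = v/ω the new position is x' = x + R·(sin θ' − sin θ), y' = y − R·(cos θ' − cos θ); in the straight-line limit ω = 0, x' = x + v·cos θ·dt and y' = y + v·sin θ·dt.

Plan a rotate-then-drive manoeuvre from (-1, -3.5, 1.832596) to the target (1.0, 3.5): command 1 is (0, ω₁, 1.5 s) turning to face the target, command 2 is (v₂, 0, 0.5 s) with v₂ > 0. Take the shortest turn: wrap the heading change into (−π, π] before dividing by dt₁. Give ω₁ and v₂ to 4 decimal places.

heading to target = atan2(3.5−-3.5, 1−-1) = 1.2925
Δθ = wrap(1.2925 − 1.8326) = -0.5401; ω₁ = Δθ/dt₁ = -0.3601
distance = √((1−-1)² + (3.5−-3.5)²) = 7.2801; v₂ = distance/dt₂ = 14.5602

ω₁ = -0.3601, v₂ = 14.5602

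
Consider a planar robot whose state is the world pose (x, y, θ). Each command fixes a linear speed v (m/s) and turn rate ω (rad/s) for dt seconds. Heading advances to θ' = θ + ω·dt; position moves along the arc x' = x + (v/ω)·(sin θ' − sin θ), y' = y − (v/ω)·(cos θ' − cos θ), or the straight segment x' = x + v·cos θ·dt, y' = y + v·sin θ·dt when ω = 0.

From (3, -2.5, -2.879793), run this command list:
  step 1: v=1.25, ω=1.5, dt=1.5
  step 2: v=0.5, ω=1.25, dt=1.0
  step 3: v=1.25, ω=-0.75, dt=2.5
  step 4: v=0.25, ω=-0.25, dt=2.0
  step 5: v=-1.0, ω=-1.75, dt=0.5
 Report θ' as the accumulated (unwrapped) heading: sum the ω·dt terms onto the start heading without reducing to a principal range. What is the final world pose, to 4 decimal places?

(6.0603, -4.9190, -2.6298)

step 1: θ'=-0.6298 (R=0.8333) → pose (2.7249, -3.9784, -0.6298)
step 2: θ'=0.6202 (R=0.4000) → pose (3.1929, -3.9806, 0.6202)
step 3: θ'=-1.2548 (R=-1.6667) → pose (5.7458, -4.8190, -1.2548)
step 4: θ'=-1.7548 (R=-1.0000) → pose (5.7784, -5.3127, -1.7548)
step 5: θ'=-2.6298 (R=0.5714) → pose (6.0603, -4.9190, -2.6298)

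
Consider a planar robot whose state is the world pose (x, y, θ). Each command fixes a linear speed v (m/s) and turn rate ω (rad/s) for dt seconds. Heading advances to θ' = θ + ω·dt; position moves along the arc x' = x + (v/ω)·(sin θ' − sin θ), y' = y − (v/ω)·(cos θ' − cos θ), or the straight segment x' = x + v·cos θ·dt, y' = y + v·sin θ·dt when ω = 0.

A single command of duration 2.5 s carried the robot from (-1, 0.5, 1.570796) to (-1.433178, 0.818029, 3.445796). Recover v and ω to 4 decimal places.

Δθ = 3.445796 − 1.570796 = 1.875000
ω = Δθ/dt = 1.875000/2.5 = 0.7500
R = Δx/(sin θ' − sin θ) = 0.3333
v = R·ω = 0.3333·0.7500 = 0.2500

v = 0.2500, ω = 0.7500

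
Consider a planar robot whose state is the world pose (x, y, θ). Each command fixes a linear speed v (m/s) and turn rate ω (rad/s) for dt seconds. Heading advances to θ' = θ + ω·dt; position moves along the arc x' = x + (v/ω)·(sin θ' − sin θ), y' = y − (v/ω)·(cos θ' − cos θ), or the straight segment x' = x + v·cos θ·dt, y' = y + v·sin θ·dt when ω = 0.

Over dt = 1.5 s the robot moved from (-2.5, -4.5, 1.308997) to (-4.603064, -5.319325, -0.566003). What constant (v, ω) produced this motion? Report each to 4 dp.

v = -1.7500, ω = -1.2500

Δθ = -0.566003 − 1.308997 = -1.875000
ω = Δθ/dt = -1.875000/1.5 = -1.2500
R = Δx/(sin θ' − sin θ) = 1.4000
v = R·ω = 1.4000·-1.2500 = -1.7500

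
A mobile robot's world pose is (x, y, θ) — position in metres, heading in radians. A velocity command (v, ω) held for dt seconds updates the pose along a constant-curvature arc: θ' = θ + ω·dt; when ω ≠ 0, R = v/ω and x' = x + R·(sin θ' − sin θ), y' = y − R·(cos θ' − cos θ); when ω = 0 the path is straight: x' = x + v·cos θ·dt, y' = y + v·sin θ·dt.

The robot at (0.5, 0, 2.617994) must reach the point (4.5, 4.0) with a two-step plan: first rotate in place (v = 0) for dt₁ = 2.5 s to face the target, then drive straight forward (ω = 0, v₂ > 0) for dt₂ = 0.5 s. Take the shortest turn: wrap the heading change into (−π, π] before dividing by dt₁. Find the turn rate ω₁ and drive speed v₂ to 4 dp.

ω₁ = -0.7330, v₂ = 11.3137

heading to target = atan2(4−0, 4.5−0.5) = 0.7854
Δθ = wrap(0.7854 − 2.6180) = -1.8326; ω₁ = Δθ/dt₁ = -0.7330
distance = √((4.5−0.5)² + (4−0)²) = 5.6569; v₂ = distance/dt₂ = 11.3137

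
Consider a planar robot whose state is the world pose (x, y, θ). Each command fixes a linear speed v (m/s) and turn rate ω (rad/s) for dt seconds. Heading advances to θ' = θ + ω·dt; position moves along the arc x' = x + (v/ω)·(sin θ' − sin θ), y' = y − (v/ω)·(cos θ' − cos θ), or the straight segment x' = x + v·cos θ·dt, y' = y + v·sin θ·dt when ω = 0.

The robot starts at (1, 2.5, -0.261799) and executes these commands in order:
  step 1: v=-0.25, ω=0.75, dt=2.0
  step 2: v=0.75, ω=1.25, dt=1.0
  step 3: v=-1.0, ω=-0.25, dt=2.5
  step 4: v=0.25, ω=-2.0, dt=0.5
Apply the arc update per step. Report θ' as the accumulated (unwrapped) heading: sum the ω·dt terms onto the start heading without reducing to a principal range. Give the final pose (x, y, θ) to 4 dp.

step 1: θ'=1.2382 (R=-0.3333) → pose (0.5987, 2.2869, 1.2382)
step 2: θ'=2.4882 (R=0.6000) → pose (0.3963, 2.9592, 2.4882)
step 3: θ'=1.8632 (R=4.0000) → pose (1.7950, 0.9361, 1.8632)
step 4: θ'=0.8632 (R=-0.1250) → pose (1.8197, 1.0534, 0.8632)

(1.8197, 1.0534, 0.8632)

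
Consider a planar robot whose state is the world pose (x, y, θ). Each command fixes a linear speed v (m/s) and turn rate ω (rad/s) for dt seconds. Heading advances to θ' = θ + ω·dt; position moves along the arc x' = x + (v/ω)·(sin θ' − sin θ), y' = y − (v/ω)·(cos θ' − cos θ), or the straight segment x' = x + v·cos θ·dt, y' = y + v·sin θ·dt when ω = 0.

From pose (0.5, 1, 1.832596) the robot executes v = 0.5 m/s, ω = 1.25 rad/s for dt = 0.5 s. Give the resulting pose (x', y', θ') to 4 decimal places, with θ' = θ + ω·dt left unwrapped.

θ' = 1.8326 + 1.25·0.5 = 2.4576
R = v/ω = 0.5/1.25 = 0.4000
x' = 0.5 + 0.4000·(sin 2.4576 − sin 1.8326) = 0.3664
y' = 1 − 0.4000·(cos 2.4576 − cos 1.8326) = 1.2065

(0.3664, 1.2065, 2.4576)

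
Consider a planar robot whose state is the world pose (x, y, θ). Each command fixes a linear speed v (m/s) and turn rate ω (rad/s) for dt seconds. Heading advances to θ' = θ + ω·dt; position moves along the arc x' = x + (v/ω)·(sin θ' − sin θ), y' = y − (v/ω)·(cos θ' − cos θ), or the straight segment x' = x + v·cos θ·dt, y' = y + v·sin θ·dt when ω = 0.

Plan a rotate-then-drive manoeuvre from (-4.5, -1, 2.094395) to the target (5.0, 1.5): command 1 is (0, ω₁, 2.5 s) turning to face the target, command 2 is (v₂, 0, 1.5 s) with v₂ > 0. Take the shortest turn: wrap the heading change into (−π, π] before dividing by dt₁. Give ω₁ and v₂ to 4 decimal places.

ω₁ = -0.7348, v₂ = 6.5490

heading to target = atan2(1.5−-1, 5−-4.5) = 0.2573
Δθ = wrap(0.2573 − 2.0944) = -1.8371; ω₁ = Δθ/dt₁ = -0.7348
distance = √((5−-4.5)² + (1.5−-1)²) = 9.8234; v₂ = distance/dt₂ = 6.5490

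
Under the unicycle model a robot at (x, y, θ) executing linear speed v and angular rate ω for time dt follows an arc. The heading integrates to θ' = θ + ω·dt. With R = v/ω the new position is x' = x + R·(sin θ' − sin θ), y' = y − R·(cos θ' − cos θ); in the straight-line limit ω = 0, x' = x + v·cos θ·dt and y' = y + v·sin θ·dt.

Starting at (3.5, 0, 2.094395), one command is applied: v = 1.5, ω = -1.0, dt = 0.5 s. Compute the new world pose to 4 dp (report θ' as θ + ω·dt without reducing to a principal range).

θ' = 2.0944 + -1.0·0.5 = 1.5944
R = v/ω = 1.5/-1.0 = -1.5000
x' = 3.5 + -1.5000·(sin 1.5944 − sin 2.0944) = 3.2995
y' = 0 − -1.5000·(cos 1.5944 − cos 2.0944) = 0.7146

(3.2995, 0.7146, 1.5944)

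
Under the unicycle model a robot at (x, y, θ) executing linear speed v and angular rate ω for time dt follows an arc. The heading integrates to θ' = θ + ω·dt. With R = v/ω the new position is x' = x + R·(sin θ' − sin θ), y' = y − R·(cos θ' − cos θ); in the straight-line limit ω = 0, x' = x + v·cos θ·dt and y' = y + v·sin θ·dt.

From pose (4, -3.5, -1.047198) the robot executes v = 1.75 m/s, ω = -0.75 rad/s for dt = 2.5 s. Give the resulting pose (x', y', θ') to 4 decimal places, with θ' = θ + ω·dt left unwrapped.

(2.4871, -6.9441, -2.9222)

θ' = -1.0472 + -0.75·2.5 = -2.9222
R = v/ω = 1.75/-0.75 = -2.3333
x' = 4 + -2.3333·(sin -2.9222 − sin -1.0472) = 2.4871
y' = -3.5 − -2.3333·(cos -2.9222 − cos -1.0472) = -6.9441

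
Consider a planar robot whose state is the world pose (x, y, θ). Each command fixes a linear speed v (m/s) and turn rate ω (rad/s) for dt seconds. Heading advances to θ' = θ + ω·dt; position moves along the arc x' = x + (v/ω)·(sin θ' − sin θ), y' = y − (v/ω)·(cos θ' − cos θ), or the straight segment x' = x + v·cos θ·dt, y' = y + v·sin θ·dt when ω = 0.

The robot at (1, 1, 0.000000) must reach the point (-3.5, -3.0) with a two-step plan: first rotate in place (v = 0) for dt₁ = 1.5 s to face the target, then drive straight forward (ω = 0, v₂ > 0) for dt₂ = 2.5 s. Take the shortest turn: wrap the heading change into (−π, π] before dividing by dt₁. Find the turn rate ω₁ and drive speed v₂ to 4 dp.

heading to target = atan2(-3−1, -3.5−1) = -2.4150
Δθ = wrap(-2.4150 − 0.0000) = -2.4150; ω₁ = Δθ/dt₁ = -1.6100
distance = √((-3.5−1)² + (-3−1)²) = 6.0208; v₂ = distance/dt₂ = 2.4083

ω₁ = -1.6100, v₂ = 2.4083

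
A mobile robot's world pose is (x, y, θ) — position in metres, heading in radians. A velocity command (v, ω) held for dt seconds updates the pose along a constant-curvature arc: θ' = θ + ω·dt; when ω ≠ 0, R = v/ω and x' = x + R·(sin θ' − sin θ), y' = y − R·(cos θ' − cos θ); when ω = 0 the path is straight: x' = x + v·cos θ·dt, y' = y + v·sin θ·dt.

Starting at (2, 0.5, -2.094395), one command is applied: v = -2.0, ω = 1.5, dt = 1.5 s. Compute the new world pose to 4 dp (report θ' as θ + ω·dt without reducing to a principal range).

(0.6387, 2.4839, 0.1556)

θ' = -2.0944 + 1.5·1.5 = 0.1556
R = v/ω = -2.0/1.5 = -1.3333
x' = 2 + -1.3333·(sin 0.1556 − sin -2.0944) = 0.6387
y' = 0.5 − -1.3333·(cos 0.1556 − cos -2.0944) = 2.4839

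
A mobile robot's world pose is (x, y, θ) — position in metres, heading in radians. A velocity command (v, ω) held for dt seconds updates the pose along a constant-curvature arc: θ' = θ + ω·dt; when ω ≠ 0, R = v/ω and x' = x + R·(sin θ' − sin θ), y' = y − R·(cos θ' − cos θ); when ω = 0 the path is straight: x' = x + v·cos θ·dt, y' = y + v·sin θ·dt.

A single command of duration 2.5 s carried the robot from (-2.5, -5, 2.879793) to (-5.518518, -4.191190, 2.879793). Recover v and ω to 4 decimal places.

Δθ = 2.879793 − 2.879793 = 0.000000
ω = Δθ/dt = 0.000000/2.5 = 0.0000
ω = 0 → v = (Δx·cos θ + Δy·sin θ)/dt = 1.2500

v = 1.2500, ω = 0.0000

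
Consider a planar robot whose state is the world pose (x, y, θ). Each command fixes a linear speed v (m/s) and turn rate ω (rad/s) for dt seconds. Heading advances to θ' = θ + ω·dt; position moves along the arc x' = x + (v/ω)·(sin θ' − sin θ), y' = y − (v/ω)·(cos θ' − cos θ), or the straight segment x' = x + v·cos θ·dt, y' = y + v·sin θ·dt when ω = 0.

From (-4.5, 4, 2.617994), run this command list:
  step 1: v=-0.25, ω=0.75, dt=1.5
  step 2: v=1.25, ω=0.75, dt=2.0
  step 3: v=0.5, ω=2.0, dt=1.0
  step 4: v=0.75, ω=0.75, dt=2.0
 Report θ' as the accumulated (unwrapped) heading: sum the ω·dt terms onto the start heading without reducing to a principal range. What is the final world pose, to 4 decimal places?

(-4.4077, 3.1294, 8.7430)

step 1: θ'=3.7430 (R=-0.3333) → pose (-4.1447, 4.0138, 3.7430)
step 2: θ'=5.2430 (R=1.6667) → pose (-4.6392, 1.7962, 5.2430)
step 3: θ'=7.2430 (R=0.2500) → pose (-4.2188, 1.7793, 7.2430)
step 4: θ'=8.7430 (R=1.0000) → pose (-4.4077, 3.1294, 8.7430)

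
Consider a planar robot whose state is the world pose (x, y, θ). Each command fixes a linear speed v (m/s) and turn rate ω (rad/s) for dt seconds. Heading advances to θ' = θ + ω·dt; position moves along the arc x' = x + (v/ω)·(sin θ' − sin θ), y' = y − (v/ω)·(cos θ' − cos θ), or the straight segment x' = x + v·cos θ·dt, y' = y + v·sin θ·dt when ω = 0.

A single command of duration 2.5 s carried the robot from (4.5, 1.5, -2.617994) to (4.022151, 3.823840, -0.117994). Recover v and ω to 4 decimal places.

v = -1.2500, ω = 1.0000

Δθ = -0.117994 − -2.617994 = 2.500000
ω = Δθ/dt = 2.500000/2.5 = 1.0000
R = −Δy/(cos θ' − cos θ) = -1.2500
v = R·ω = -1.2500·1.0000 = -1.2500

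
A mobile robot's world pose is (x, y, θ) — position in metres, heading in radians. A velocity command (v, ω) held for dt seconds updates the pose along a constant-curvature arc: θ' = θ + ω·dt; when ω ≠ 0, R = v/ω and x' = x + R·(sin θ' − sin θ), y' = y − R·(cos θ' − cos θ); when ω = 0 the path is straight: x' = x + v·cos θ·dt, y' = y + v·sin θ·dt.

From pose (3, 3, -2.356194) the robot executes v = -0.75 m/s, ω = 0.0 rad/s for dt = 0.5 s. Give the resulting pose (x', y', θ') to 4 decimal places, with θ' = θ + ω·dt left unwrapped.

θ' = -2.3562 + 0.0·0.5 = -2.3562
ω = 0 → straight: x' = 3 + -0.75·cos(-2.3562)·0.5 = 3.2652
y' = 3 + -0.75·sin(-2.3562)·0.5 = 3.2652

(3.2652, 3.2652, -2.3562)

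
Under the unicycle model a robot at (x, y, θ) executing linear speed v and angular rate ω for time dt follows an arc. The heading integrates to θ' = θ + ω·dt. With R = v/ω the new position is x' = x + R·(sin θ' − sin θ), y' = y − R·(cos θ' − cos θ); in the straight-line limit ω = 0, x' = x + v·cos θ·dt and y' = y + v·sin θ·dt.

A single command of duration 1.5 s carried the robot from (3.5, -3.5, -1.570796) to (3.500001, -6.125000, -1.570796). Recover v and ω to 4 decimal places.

v = 1.7500, ω = 0.0000

Δθ = -1.570796 − -1.570796 = 0.000000
ω = Δθ/dt = 0.000000/1.5 = 0.0000
ω = 0 → v = (Δx·cos θ + Δy·sin θ)/dt = 1.7500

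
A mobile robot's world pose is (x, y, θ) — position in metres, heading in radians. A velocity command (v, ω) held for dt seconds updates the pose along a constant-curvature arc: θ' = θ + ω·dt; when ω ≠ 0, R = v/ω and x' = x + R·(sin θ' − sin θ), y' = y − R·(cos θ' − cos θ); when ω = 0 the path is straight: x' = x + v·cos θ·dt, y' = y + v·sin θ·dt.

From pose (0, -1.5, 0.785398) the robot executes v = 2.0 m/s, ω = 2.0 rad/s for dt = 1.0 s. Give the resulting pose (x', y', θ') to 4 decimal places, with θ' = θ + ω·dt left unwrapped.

θ' = 0.7854 + 2.0·1.0 = 2.7854
R = v/ω = 2.0/2.0 = 1.0000
x' = 0 + 1.0000·(sin 2.7854 − sin 0.7854) = -0.3584
y' = -1.5 − 1.0000·(cos 2.7854 − cos 0.7854) = 0.1443

(-0.3584, 0.1443, 2.7854)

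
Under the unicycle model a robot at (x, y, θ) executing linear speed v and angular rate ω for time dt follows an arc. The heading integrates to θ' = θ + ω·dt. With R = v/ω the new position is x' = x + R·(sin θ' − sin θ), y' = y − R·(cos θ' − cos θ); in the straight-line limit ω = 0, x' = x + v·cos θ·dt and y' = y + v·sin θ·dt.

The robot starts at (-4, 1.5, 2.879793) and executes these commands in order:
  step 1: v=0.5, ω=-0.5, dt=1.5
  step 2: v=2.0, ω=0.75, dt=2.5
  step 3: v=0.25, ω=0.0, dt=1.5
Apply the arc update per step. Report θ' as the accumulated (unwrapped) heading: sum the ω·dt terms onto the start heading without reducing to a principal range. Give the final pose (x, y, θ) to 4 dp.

step 1: θ'=2.1298 (R=-1.0000) → pose (-4.5890, 1.9356, 2.1298)
step 2: θ'=4.0048 (R=2.6667) → pose (-8.8762, 2.2547, 4.0048)
step 3: θ'=4.0048 (straight) → pose (-9.1200, 1.9697, 4.0048)

(-9.1200, 1.9697, 4.0048)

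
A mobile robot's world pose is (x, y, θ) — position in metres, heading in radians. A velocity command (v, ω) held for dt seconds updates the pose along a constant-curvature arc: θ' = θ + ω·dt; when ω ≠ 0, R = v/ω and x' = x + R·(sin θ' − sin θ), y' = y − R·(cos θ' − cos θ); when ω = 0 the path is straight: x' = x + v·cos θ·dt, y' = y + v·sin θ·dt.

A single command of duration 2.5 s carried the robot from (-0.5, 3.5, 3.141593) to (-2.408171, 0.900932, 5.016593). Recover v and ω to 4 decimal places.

v = 1.5000, ω = 0.7500

Δθ = 5.016593 − 3.141593 = 1.875000
ω = Δθ/dt = 1.875000/2.5 = 0.7500
R = −Δy/(cos θ' − cos θ) = 2.0000
v = R·ω = 2.0000·0.7500 = 1.5000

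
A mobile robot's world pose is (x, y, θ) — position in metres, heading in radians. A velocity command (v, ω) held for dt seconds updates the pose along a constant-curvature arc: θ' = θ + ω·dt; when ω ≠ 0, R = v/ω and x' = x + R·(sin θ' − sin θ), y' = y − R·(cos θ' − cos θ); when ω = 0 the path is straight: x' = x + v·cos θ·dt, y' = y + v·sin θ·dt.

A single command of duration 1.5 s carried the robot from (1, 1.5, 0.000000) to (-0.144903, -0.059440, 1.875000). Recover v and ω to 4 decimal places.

v = -1.5000, ω = 1.2500

Δθ = 1.875000 − 0.000000 = 1.875000
ω = Δθ/dt = 1.875000/1.5 = 1.2500
R = −Δy/(cos θ' − cos θ) = -1.2000
v = R·ω = -1.2000·1.2500 = -1.5000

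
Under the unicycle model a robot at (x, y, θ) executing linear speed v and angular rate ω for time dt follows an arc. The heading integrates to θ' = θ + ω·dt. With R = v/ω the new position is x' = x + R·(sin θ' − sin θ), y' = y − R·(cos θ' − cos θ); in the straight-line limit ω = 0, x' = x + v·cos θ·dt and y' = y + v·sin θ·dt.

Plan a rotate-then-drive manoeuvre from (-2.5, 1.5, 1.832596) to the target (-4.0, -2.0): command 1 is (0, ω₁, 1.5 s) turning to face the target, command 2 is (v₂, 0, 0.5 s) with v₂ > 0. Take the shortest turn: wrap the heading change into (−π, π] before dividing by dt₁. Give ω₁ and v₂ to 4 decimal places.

heading to target = atan2(-2−1.5, -4−-2.5) = -1.9757
Δθ = wrap(-1.9757 − 1.8326) = 2.4749; ω₁ = Δθ/dt₁ = 1.6499
distance = √((-4−-2.5)² + (-2−1.5)²) = 3.8079; v₂ = distance/dt₂ = 7.6158

ω₁ = 1.6499, v₂ = 7.6158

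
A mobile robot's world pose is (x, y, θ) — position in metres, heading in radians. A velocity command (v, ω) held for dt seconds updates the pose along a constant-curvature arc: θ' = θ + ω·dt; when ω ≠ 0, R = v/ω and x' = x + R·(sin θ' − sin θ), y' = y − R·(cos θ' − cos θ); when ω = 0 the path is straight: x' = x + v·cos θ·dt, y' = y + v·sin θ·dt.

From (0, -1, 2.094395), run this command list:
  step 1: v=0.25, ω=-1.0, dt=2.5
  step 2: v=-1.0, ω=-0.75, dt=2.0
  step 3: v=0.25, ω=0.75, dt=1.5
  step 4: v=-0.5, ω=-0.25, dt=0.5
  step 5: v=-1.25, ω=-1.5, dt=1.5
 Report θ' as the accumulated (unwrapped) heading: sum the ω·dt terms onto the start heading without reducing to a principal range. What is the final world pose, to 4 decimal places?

step 1: θ'=-0.4056 (R=-0.2500) → pose (0.3152, -0.6453, -0.4056)
step 2: θ'=-1.9056 (R=1.3333) → pose (-0.4180, 1.0180, -1.9056)
step 3: θ'=-0.7806 (R=0.3333) → pose (-0.3378, 0.6716, -0.7806)
step 4: θ'=-0.9056 (R=2.0000) → pose (-0.5040, 0.8582, -0.9056)
step 5: θ'=-3.1556 (R=0.8333) → pose (0.1634, 2.2058, -3.1556)

(0.1634, 2.2058, -3.1556)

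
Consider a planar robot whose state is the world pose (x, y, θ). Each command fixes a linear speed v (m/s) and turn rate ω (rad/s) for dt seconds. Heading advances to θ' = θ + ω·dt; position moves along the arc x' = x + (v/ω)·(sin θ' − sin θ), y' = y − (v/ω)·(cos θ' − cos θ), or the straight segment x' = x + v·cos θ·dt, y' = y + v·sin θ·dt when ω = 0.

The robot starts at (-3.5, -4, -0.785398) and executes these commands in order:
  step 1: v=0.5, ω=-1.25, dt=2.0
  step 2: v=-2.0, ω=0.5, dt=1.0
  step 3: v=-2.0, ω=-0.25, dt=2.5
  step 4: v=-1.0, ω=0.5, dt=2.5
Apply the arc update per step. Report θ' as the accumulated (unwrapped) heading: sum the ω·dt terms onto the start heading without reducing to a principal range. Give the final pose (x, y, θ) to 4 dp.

(5.2357, -3.4379, -2.1604)

step 1: θ'=-3.2854 (R=-0.4000) → pose (-3.8402, -4.6787, -3.2854)
step 2: θ'=-2.7854 (R=-4.0000) → pose (-1.8721, -4.4689, -2.7854)
step 3: θ'=-3.4104 (R=8.0000) → pose (3.0422, -4.2541, -3.4104)
step 4: θ'=-2.1604 (R=-2.0000) → pose (5.2357, -3.4379, -2.1604)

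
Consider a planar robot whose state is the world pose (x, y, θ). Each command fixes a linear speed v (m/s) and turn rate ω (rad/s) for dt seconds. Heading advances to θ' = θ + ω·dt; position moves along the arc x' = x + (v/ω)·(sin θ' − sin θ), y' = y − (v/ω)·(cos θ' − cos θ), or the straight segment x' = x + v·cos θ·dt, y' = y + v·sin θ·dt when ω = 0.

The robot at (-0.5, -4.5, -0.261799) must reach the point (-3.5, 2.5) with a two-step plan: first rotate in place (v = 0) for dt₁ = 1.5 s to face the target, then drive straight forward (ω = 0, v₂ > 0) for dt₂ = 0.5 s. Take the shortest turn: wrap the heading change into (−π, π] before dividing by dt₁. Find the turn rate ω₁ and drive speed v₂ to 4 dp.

heading to target = atan2(2.5−-4.5, -3.5−-0.5) = 1.9757
Δθ = wrap(1.9757 − -0.2618) = 2.2375; ω₁ = Δθ/dt₁ = 1.4917
distance = √((-3.5−-0.5)² + (2.5−-4.5)²) = 7.6158; v₂ = distance/dt₂ = 15.2315

ω₁ = 1.4917, v₂ = 15.2315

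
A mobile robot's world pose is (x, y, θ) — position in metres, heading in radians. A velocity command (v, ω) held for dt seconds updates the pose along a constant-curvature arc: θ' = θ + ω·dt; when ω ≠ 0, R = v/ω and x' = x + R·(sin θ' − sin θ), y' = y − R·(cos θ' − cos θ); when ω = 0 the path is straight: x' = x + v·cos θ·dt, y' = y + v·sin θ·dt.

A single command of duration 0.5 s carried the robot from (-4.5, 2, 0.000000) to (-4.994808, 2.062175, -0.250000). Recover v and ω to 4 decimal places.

Δθ = -0.250000 − 0.000000 = -0.250000
ω = Δθ/dt = -0.250000/0.5 = -0.5000
R = Δx/(sin θ' − sin θ) = 2.0000
v = R·ω = 2.0000·-0.5000 = -1.0000

v = -1.0000, ω = -0.5000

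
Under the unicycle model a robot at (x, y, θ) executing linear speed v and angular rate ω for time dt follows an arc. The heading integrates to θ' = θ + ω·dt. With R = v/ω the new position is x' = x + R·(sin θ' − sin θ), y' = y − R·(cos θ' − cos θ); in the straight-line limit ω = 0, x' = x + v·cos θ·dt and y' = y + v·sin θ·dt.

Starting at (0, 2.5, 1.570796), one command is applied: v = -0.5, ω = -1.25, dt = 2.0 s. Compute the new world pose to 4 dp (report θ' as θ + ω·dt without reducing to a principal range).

(-0.7205, 2.2606, -0.9292)

θ' = 1.5708 + -1.25·2.0 = -0.9292
R = v/ω = -0.5/-1.25 = 0.4000
x' = 0 + 0.4000·(sin -0.9292 − sin 1.5708) = -0.7205
y' = 2.5 − 0.4000·(cos -0.9292 − cos 1.5708) = 2.2606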